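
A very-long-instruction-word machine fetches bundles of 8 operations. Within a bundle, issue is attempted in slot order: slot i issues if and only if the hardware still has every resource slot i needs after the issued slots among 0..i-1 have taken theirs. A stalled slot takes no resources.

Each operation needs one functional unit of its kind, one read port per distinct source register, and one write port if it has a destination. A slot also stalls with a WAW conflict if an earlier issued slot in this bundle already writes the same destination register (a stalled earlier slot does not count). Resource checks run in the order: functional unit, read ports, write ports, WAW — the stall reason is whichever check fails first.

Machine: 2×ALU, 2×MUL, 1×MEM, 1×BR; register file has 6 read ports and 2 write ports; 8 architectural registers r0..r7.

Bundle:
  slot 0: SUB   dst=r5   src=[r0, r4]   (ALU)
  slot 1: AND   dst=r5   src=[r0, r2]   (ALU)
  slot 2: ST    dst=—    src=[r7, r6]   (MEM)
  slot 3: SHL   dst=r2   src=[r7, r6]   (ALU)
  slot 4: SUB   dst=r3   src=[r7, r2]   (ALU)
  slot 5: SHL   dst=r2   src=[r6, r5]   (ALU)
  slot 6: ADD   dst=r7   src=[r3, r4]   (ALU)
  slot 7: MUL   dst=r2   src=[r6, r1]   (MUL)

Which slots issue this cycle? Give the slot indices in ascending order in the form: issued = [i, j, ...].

issued = [0, 2, 3]

(0) want 1×ALU +2rd +1wr — yes → AL1|MU2|ME1|BR1|rd4|wr1
(1) want 1×ALU +2rd +1wr — WAW → AL1|MU2|ME1|BR1|rd4|wr1
(2) want 1×MEM +2rd +0wr — yes → AL1|MU2|ME0|BR1|rd2|wr1
(3) want 1×ALU +2rd +1wr — yes → AL0|MU2|ME0|BR1|rd0|wr0
(4) want 1×ALU +2rd +1wr — FU → AL0|MU2|ME0|BR1|rd0|wr0
(5) want 1×ALU +2rd +1wr — FU → AL0|MU2|ME0|BR1|rd0|wr0
(6) want 1×ALU +2rd +1wr — FU → AL0|MU2|ME0|BR1|rd0|wr0
(7) want 1×MUL +2rd +1wr — RD_PORT → AL0|MU2|ME0|BR1|rd0|wr0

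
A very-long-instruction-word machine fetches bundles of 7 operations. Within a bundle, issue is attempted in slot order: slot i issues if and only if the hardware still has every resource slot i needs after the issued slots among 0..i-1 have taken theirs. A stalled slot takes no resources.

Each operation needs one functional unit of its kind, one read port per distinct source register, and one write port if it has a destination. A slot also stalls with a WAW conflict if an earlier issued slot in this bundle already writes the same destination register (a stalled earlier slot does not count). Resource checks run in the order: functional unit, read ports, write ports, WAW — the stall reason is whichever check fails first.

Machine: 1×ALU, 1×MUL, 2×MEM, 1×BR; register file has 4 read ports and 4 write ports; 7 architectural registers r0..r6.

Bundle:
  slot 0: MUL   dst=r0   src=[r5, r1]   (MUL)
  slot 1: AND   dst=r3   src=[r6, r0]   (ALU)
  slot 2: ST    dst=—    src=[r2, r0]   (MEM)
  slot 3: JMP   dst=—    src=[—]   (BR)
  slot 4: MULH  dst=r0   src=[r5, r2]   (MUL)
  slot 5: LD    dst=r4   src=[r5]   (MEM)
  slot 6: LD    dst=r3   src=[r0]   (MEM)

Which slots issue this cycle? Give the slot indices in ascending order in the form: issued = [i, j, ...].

issued = [0, 1, 3]

(0) want 1×MUL +2rd +1wr — yes → AL1|MU0|ME2|BR1|rd2|wr3
(1) want 1×ALU +2rd +1wr — yes → AL0|MU0|ME2|BR1|rd0|wr2
(2) want 1×MEM +2rd +0wr — RD_PORT → AL0|MU0|ME2|BR1|rd0|wr2
(3) want 1×BR +0rd +0wr — yes → AL0|MU0|ME2|BR0|rd0|wr2
(4) want 1×MUL +2rd +1wr — FU → AL0|MU0|ME2|BR0|rd0|wr2
(5) want 1×MEM +1rd +1wr — RD_PORT → AL0|MU0|ME2|BR0|rd0|wr2
(6) want 1×MEM +1rd +1wr — RD_PORT → AL0|MU0|ME2|BR0|rd0|wr2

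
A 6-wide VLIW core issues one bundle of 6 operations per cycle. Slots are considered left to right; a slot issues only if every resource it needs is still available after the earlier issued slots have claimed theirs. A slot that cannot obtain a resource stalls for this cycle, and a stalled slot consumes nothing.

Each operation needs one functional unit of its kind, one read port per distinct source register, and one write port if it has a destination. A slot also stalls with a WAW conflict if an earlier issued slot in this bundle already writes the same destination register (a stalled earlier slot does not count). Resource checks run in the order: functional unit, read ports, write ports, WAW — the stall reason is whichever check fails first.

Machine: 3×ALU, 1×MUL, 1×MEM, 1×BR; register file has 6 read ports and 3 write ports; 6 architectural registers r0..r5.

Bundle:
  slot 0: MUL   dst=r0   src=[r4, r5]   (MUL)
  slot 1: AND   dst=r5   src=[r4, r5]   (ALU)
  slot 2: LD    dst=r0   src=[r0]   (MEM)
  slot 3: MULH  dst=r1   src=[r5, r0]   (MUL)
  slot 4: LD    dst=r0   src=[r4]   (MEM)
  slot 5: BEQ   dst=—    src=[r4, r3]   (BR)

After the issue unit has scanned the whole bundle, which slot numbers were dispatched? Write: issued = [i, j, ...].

slot 0 (MUL): ISSUE — free A3,Mu0,Ld1,B1 rp4 wp2
slot 1 (ALU): ISSUE — free A2,Mu0,Ld1,B1 rp2 wp1
slot 2 (MEM): stall WAW — free A2,Mu0,Ld1,B1 rp2 wp1
slot 3 (MUL): stall FU — free A2,Mu0,Ld1,B1 rp2 wp1
slot 4 (MEM): stall WAW — free A2,Mu0,Ld1,B1 rp2 wp1
slot 5 (BR): ISSUE — free A2,Mu0,Ld1,B0 rp0 wp1

issued = [0, 1, 5]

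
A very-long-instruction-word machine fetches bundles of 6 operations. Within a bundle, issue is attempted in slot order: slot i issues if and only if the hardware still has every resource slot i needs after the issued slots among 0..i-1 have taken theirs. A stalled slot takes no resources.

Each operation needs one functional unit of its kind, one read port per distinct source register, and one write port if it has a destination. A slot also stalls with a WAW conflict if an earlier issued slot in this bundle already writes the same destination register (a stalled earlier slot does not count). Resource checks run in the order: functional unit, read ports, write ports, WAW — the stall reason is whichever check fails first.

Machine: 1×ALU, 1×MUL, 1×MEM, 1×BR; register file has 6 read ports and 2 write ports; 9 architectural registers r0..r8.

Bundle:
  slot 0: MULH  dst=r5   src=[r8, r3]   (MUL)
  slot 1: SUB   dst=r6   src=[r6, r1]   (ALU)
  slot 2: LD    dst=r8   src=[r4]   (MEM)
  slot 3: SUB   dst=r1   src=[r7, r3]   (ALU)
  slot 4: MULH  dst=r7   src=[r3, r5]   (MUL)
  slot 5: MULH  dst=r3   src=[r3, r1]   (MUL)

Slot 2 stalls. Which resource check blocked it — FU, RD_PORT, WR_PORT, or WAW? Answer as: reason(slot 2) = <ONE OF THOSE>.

  0. MUL→r5 ⇒ go  {1A/0Mu/1Ld/1B | 4r 1w}
  1. ALU→r6 ⇒ go  {0A/0Mu/1Ld/1B | 2r 0w}
  2. MEM→r8 ⇒ no(WR_PORT)  {0A/0Mu/1Ld/1B | 2r 0w}
  3. ALU→r1 ⇒ no(FU)  {0A/0Mu/1Ld/1B | 2r 0w}
  4. MUL→r7 ⇒ no(FU)  {0A/0Mu/1Ld/1B | 2r 0w}
  5. MUL→r3 ⇒ no(FU)  {0A/0Mu/1Ld/1B | 2r 0w}

reason(slot 2) = WR_PORT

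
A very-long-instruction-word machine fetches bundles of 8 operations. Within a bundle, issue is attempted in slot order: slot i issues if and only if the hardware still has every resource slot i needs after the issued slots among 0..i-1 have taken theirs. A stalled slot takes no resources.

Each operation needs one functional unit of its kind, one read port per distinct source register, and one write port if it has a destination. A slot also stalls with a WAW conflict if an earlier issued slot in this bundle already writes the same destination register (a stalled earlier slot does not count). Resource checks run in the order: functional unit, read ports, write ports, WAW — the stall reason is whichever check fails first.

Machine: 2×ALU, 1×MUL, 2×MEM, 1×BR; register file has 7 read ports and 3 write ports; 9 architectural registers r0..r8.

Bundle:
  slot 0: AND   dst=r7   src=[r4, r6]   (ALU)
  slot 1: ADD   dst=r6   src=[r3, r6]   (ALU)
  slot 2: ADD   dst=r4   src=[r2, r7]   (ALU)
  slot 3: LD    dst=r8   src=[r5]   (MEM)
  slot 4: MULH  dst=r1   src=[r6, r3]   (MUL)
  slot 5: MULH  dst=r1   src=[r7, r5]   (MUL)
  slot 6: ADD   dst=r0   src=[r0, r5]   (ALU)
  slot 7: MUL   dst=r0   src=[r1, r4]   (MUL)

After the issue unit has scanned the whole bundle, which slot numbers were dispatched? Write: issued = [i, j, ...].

issued = [0, 1, 3]

#0 ALU src=r4,r6 dispatched  <A:1 Mu:1 Ld:2 B:1 rd:5 wr:2>
#1 ALU src=r3,r6 dispatched  <A:0 Mu:1 Ld:2 B:1 rd:3 wr:1>
#2 ALU src=r2,r7 held:FU  <A:0 Mu:1 Ld:2 B:1 rd:3 wr:1>
#3 MEM src=r5 dispatched  <A:0 Mu:1 Ld:1 B:1 rd:2 wr:0>
#4 MUL src=r6,r3 held:WR_PORT  <A:0 Mu:1 Ld:1 B:1 rd:2 wr:0>
#5 MUL src=r7,r5 held:WR_PORT  <A:0 Mu:1 Ld:1 B:1 rd:2 wr:0>
#6 ALU src=r0,r5 held:FU  <A:0 Mu:1 Ld:1 B:1 rd:2 wr:0>
#7 MUL src=r1,r4 held:WR_PORT  <A:0 Mu:1 Ld:1 B:1 rd:2 wr:0>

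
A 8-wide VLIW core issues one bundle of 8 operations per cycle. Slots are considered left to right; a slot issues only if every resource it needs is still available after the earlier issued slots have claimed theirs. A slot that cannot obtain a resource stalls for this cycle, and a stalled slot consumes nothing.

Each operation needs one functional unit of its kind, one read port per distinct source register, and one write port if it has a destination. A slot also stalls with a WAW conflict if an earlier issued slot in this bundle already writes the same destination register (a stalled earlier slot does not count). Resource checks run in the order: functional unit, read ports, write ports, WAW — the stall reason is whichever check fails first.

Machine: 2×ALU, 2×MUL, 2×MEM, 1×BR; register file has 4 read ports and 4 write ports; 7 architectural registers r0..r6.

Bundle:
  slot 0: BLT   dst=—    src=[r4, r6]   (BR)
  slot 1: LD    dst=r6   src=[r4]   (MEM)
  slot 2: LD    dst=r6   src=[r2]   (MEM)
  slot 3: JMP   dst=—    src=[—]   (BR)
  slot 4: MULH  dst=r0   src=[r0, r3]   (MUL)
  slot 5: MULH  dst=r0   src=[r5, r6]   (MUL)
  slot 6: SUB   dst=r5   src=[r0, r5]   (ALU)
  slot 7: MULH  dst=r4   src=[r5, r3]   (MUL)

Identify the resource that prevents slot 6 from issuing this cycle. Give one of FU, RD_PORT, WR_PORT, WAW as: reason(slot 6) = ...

reason(slot 6) = RD_PORT

  0. BR ⇒ go  {2A/2Mu/2Ld/0B | 2r 4w}
  1. MEM→r6 ⇒ go  {2A/2Mu/1Ld/0B | 1r 3w}
  2. MEM→r6 ⇒ no(WAW)  {2A/2Mu/1Ld/0B | 1r 3w}
  3. BR ⇒ no(FU)  {2A/2Mu/1Ld/0B | 1r 3w}
  4. MUL→r0 ⇒ no(RD_PORT)  {2A/2Mu/1Ld/0B | 1r 3w}
  5. MUL→r0 ⇒ no(RD_PORT)  {2A/2Mu/1Ld/0B | 1r 3w}
  6. ALU→r5 ⇒ no(RD_PORT)  {2A/2Mu/1Ld/0B | 1r 3w}
  7. MUL→r4 ⇒ no(RD_PORT)  {2A/2Mu/1Ld/0B | 1r 3w}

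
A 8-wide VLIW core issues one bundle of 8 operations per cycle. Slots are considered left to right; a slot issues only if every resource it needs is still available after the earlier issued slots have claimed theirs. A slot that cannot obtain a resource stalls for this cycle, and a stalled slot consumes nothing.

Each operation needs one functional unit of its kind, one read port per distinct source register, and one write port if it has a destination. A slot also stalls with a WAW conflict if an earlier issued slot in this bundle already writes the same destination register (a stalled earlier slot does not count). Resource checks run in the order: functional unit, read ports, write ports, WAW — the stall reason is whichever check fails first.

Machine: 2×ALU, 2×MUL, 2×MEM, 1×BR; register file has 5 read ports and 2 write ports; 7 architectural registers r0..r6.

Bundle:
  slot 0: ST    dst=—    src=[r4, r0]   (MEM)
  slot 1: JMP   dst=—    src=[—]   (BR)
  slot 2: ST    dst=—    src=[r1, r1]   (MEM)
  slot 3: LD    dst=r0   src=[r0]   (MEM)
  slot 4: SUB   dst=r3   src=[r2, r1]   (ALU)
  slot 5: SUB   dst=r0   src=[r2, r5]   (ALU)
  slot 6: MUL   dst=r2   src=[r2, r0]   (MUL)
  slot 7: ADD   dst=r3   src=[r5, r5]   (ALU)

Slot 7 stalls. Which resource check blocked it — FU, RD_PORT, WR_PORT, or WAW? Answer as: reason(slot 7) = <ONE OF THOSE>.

reason(slot 7) = RD_PORT

[0] MEM needs rd=2 wr=0: ok; after: ALU=2 MUL=2 MEM=1 BR=1, R=3, W=2
[1] BR needs rd=0 wr=0: ok; after: ALU=2 MUL=2 MEM=1 BR=0, R=3, W=2
[2] MEM needs rd=1 wr=0: ok; after: ALU=2 MUL=2 MEM=0 BR=0, R=2, W=2
[3] MEM needs rd=1 wr=1: FU; after: ALU=2 MUL=2 MEM=0 BR=0, R=2, W=2
[4] ALU needs rd=2 wr=1: ok; after: ALU=1 MUL=2 MEM=0 BR=0, R=0, W=1
[5] ALU needs rd=2 wr=1: RD_PORT; after: ALU=1 MUL=2 MEM=0 BR=0, R=0, W=1
[6] MUL needs rd=2 wr=1: RD_PORT; after: ALU=1 MUL=2 MEM=0 BR=0, R=0, W=1
[7] ALU needs rd=1 wr=1: RD_PORT; after: ALU=1 MUL=2 MEM=0 BR=0, R=0, W=1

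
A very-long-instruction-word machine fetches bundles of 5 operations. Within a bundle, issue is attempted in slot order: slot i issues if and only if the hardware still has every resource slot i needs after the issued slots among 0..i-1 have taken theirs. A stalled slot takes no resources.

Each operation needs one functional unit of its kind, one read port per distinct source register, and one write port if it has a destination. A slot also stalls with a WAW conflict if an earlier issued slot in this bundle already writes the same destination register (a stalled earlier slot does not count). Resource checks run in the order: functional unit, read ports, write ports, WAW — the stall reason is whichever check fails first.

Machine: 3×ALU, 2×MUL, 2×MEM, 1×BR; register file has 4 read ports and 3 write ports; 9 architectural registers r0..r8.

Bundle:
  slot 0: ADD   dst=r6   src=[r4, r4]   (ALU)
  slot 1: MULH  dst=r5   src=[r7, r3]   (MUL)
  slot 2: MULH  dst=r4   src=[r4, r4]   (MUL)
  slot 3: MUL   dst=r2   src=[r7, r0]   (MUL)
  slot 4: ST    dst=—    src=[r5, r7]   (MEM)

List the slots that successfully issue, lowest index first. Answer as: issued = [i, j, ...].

issued = [0, 1, 2]

slot 0 (ALU): ISSUE — free A2,Mu2,Ld2,B1 rp3 wp2
slot 1 (MUL): ISSUE — free A2,Mu1,Ld2,B1 rp1 wp1
slot 2 (MUL): ISSUE — free A2,Mu0,Ld2,B1 rp0 wp0
slot 3 (MUL): stall FU — free A2,Mu0,Ld2,B1 rp0 wp0
slot 4 (MEM): stall RD_PORT — free A2,Mu0,Ld2,B1 rp0 wp0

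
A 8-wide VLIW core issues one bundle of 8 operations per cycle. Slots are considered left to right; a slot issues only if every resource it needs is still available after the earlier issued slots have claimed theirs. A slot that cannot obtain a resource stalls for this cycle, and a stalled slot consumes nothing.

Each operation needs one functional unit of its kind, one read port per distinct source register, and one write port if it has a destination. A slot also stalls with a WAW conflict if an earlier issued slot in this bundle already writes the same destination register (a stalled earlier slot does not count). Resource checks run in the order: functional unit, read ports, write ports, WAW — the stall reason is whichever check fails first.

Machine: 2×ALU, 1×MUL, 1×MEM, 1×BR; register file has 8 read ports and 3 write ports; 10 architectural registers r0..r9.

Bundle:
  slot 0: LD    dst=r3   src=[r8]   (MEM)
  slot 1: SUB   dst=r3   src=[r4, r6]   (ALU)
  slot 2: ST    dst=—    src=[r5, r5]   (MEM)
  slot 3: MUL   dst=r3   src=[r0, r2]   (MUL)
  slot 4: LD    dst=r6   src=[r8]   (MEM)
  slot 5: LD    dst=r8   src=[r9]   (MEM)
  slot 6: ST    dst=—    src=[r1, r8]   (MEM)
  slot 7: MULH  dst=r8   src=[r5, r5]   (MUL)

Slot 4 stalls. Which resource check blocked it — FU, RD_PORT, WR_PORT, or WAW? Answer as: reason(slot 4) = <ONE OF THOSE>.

(0) want 1×MEM +1rd +1wr — yes → AL2|MU1|ME0|BR1|rd7|wr2
(1) want 1×ALU +2rd +1wr — WAW → AL2|MU1|ME0|BR1|rd7|wr2
(2) want 1×MEM +1rd +0wr — FU → AL2|MU1|ME0|BR1|rd7|wr2
(3) want 1×MUL +2rd +1wr — WAW → AL2|MU1|ME0|BR1|rd7|wr2
(4) want 1×MEM +1rd +1wr — FU → AL2|MU1|ME0|BR1|rd7|wr2
(5) want 1×MEM +1rd +1wr — FU → AL2|MU1|ME0|BR1|rd7|wr2
(6) want 1×MEM +2rd +0wr — FU → AL2|MU1|ME0|BR1|rd7|wr2
(7) want 1×MUL +1rd +1wr — yes → AL2|MU0|ME0|BR1|rd6|wr1

reason(slot 4) = FU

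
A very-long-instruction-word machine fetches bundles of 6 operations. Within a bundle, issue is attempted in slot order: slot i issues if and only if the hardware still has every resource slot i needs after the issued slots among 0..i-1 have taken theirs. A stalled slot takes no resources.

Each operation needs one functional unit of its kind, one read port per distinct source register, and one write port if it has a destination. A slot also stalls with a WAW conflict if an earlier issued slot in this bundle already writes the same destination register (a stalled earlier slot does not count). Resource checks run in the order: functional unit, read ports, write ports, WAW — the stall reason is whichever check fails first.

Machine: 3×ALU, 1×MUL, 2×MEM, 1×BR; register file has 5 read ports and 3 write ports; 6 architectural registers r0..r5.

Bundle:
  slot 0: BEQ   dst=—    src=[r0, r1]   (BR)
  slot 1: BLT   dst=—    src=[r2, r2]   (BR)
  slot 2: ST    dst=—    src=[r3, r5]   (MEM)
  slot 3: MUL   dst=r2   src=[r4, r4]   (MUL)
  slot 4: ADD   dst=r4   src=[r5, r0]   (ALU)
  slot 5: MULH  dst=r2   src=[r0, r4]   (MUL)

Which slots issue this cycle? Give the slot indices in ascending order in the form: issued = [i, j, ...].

issued = [0, 2, 3]

#0 BR src=r0,r1 dispatched  <A:3 Mu:1 Ld:2 B:0 rd:3 wr:3>
#1 BR src=r2,r2 held:FU  <A:3 Mu:1 Ld:2 B:0 rd:3 wr:3>
#2 MEM src=r3,r5 dispatched  <A:3 Mu:1 Ld:1 B:0 rd:1 wr:3>
#3 MUL src=r4,r4 dispatched  <A:3 Mu:0 Ld:1 B:0 rd:0 wr:2>
#4 ALU src=r5,r0 held:RD_PORT  <A:3 Mu:0 Ld:1 B:0 rd:0 wr:2>
#5 MUL src=r0,r4 held:FU  <A:3 Mu:0 Ld:1 B:0 rd:0 wr:2>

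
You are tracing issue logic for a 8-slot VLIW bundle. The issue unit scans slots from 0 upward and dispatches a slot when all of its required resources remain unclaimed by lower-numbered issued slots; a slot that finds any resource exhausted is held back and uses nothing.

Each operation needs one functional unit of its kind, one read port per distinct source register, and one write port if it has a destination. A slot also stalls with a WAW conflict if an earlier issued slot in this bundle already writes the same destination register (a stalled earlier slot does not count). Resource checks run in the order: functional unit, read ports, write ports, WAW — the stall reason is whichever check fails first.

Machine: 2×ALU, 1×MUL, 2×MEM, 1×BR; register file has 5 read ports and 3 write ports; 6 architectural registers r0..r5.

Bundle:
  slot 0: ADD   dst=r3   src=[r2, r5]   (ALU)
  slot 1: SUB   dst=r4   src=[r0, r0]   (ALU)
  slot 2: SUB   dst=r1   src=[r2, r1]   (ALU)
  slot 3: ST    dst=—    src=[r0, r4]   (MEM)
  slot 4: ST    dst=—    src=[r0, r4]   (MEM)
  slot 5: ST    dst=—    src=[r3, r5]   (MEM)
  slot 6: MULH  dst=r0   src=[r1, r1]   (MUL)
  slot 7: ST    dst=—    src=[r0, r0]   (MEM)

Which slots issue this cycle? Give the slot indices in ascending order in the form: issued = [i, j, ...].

issued = [0, 1, 3]

#0 ALU src=r2,r5 dispatched  <A:1 Mu:1 Ld:2 B:1 rd:3 wr:2>
#1 ALU src=r0,r0 dispatched  <A:0 Mu:1 Ld:2 B:1 rd:2 wr:1>
#2 ALU src=r2,r1 held:FU  <A:0 Mu:1 Ld:2 B:1 rd:2 wr:1>
#3 MEM src=r0,r4 dispatched  <A:0 Mu:1 Ld:1 B:1 rd:0 wr:1>
#4 MEM src=r0,r4 held:RD_PORT  <A:0 Mu:1 Ld:1 B:1 rd:0 wr:1>
#5 MEM src=r3,r5 held:RD_PORT  <A:0 Mu:1 Ld:1 B:1 rd:0 wr:1>
#6 MUL src=r1,r1 held:RD_PORT  <A:0 Mu:1 Ld:1 B:1 rd:0 wr:1>
#7 MEM src=r0,r0 held:RD_PORT  <A:0 Mu:1 Ld:1 B:1 rd:0 wr:1>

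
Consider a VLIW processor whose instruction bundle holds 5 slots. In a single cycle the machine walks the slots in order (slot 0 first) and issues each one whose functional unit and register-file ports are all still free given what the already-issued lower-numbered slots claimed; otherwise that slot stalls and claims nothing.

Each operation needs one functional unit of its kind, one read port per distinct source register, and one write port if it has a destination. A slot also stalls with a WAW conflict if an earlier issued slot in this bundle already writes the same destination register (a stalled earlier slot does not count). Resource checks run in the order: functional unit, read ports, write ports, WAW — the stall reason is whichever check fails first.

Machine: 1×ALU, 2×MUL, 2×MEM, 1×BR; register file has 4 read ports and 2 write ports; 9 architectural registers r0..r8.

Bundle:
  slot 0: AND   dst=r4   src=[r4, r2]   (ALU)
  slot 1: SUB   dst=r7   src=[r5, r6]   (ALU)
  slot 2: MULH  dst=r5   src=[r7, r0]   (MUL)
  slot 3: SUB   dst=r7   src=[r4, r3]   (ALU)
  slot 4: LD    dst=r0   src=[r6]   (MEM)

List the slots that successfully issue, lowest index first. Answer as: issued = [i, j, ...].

issued = [0, 2]

(0) want 1×ALU +2rd +1wr — yes → AL0|MU2|ME2|BR1|rd2|wr1
(1) want 1×ALU +2rd +1wr — FU → AL0|MU2|ME2|BR1|rd2|wr1
(2) want 1×MUL +2rd +1wr — yes → AL0|MU1|ME2|BR1|rd0|wr0
(3) want 1×ALU +2rd +1wr — FU → AL0|MU1|ME2|BR1|rd0|wr0
(4) want 1×MEM +1rd +1wr — RD_PORT → AL0|MU1|ME2|BR1|rd0|wr0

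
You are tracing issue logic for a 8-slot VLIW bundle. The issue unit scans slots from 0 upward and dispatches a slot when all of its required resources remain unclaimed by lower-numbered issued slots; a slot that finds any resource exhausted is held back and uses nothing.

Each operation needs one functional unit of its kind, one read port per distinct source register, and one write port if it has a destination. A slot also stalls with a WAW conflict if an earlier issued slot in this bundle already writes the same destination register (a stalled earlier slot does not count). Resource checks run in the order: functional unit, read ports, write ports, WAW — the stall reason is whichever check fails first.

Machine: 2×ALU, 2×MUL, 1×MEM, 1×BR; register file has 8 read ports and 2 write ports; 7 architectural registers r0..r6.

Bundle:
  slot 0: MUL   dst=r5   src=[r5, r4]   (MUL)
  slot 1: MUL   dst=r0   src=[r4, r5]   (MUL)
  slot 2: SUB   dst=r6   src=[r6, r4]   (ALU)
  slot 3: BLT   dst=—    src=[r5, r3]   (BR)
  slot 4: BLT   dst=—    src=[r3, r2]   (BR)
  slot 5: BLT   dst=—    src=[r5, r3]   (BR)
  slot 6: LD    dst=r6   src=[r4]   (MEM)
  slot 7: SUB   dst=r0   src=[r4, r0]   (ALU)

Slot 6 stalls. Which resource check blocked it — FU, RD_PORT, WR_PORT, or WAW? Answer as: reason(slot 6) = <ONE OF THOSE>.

reason(slot 6) = WR_PORT

slot 0 (MUL): ISSUE — free A2,Mu1,Ld1,B1 rp6 wp1
slot 1 (MUL): ISSUE — free A2,Mu0,Ld1,B1 rp4 wp0
slot 2 (ALU): stall WR_PORT — free A2,Mu0,Ld1,B1 rp4 wp0
slot 3 (BR): ISSUE — free A2,Mu0,Ld1,B0 rp2 wp0
slot 4 (BR): stall FU — free A2,Mu0,Ld1,B0 rp2 wp0
slot 5 (BR): stall FU — free A2,Mu0,Ld1,B0 rp2 wp0
slot 6 (MEM): stall WR_PORT — free A2,Mu0,Ld1,B0 rp2 wp0
slot 7 (ALU): stall WR_PORT — free A2,Mu0,Ld1,B0 rp2 wp0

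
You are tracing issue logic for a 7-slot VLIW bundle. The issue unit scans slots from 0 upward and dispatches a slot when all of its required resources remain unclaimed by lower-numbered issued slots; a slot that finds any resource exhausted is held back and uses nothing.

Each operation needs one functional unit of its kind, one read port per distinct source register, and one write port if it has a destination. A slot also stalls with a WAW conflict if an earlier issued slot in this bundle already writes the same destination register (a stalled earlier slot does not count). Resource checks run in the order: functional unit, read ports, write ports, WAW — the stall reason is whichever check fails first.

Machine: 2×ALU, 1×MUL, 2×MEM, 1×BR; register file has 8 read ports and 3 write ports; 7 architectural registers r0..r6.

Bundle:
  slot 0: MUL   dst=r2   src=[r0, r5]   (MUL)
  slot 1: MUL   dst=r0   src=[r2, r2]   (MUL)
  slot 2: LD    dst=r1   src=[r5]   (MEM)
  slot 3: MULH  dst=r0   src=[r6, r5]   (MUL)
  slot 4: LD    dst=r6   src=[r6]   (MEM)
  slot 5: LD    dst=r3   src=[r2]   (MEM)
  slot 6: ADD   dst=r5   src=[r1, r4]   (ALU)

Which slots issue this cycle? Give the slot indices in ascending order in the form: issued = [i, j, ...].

(0) want 1×MUL +2rd +1wr — yes → AL2|MU0|ME2|BR1|rd6|wr2
(1) want 1×MUL +1rd +1wr — FU → AL2|MU0|ME2|BR1|rd6|wr2
(2) want 1×MEM +1rd +1wr — yes → AL2|MU0|ME1|BR1|rd5|wr1
(3) want 1×MUL +2rd +1wr — FU → AL2|MU0|ME1|BR1|rd5|wr1
(4) want 1×MEM +1rd +1wr — yes → AL2|MU0|ME0|BR1|rd4|wr0
(5) want 1×MEM +1rd +1wr — FU → AL2|MU0|ME0|BR1|rd4|wr0
(6) want 1×ALU +2rd +1wr — WR_PORT → AL2|MU0|ME0|BR1|rd4|wr0

issued = [0, 2, 4]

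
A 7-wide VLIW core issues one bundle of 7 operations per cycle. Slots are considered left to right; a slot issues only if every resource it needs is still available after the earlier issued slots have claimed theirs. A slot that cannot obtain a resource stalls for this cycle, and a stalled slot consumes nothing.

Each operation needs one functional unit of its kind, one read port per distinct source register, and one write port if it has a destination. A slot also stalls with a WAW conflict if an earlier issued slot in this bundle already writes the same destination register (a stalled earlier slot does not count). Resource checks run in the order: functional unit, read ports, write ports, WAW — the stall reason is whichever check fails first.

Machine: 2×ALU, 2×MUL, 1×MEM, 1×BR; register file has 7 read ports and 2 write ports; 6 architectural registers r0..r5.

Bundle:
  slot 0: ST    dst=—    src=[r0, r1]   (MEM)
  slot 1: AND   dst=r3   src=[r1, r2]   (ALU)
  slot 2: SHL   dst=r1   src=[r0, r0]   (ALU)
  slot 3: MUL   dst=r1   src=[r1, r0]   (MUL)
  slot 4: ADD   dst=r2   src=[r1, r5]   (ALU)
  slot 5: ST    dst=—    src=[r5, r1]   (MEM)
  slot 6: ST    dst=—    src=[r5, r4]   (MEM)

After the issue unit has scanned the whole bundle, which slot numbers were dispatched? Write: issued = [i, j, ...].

#0 MEM src=r0,r1 dispatched  <A:2 Mu:2 Ld:0 B:1 rd:5 wr:2>
#1 ALU src=r1,r2 dispatched  <A:1 Mu:2 Ld:0 B:1 rd:3 wr:1>
#2 ALU src=r0,r0 dispatched  <A:0 Mu:2 Ld:0 B:1 rd:2 wr:0>
#3 MUL src=r1,r0 held:WR_PORT  <A:0 Mu:2 Ld:0 B:1 rd:2 wr:0>
#4 ALU src=r1,r5 held:FU  <A:0 Mu:2 Ld:0 B:1 rd:2 wr:0>
#5 MEM src=r5,r1 held:FU  <A:0 Mu:2 Ld:0 B:1 rd:2 wr:0>
#6 MEM src=r5,r4 held:FU  <A:0 Mu:2 Ld:0 B:1 rd:2 wr:0>

issued = [0, 1, 2]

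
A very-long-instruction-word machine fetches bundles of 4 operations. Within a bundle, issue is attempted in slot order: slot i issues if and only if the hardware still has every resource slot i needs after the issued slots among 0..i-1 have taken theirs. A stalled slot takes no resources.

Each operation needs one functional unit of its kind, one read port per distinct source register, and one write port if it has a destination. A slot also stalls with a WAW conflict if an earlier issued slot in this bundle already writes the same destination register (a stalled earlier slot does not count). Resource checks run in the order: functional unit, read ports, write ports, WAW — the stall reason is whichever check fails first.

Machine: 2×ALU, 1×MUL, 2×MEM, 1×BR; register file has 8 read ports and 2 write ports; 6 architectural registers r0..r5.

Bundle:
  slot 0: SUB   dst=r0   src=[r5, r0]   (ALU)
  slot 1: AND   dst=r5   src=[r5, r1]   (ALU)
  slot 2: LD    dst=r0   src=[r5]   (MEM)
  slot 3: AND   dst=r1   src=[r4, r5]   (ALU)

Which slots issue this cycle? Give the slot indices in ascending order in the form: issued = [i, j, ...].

slot 0 (ALU): ISSUE — free A1,Mu1,Ld2,B1 rp6 wp1
slot 1 (ALU): ISSUE — free A0,Mu1,Ld2,B1 rp4 wp0
slot 2 (MEM): stall WR_PORT — free A0,Mu1,Ld2,B1 rp4 wp0
slot 3 (ALU): stall FU — free A0,Mu1,Ld2,B1 rp4 wp0

issued = [0, 1]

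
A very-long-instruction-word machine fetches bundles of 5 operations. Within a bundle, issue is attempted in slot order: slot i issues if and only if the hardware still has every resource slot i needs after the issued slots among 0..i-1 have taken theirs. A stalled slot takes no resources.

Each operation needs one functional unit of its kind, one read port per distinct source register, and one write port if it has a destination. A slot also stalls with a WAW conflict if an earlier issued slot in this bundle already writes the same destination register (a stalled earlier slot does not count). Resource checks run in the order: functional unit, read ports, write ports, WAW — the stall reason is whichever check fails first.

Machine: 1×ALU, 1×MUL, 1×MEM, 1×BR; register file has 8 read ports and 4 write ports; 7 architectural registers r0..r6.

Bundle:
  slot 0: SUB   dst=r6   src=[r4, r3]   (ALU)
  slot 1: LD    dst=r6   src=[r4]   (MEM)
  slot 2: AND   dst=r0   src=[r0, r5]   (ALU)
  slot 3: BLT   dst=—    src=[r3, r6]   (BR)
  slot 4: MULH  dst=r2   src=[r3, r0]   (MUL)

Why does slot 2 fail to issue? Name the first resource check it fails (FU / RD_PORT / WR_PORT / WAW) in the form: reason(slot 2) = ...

reason(slot 2) = FU

  0. ALU→r6 ⇒ go  {0A/1Mu/1Ld/1B | 6r 3w}
  1. MEM→r6 ⇒ no(WAW)  {0A/1Mu/1Ld/1B | 6r 3w}
  2. ALU→r0 ⇒ no(FU)  {0A/1Mu/1Ld/1B | 6r 3w}
  3. BR ⇒ go  {0A/1Mu/1Ld/0B | 4r 3w}
  4. MUL→r2 ⇒ go  {0A/0Mu/1Ld/0B | 2r 2w}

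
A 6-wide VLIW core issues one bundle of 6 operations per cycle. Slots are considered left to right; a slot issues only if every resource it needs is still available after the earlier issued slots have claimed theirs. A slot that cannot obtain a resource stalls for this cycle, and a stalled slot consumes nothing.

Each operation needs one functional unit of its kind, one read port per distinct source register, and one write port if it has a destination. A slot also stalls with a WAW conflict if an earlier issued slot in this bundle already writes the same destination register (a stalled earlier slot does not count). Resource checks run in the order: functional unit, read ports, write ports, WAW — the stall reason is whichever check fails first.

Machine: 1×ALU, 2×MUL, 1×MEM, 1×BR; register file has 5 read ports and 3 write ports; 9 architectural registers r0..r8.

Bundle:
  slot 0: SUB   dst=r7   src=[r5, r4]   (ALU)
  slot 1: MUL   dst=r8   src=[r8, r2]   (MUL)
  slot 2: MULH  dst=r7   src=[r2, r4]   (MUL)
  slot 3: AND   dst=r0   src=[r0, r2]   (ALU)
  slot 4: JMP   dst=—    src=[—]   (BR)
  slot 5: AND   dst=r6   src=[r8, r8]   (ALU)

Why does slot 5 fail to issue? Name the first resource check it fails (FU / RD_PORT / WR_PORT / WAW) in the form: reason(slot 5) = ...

(0) want 1×ALU +2rd +1wr — yes → AL0|MU2|ME1|BR1|rd3|wr2
(1) want 1×MUL +2rd +1wr — yes → AL0|MU1|ME1|BR1|rd1|wr1
(2) want 1×MUL +2rd +1wr — RD_PORT → AL0|MU1|ME1|BR1|rd1|wr1
(3) want 1×ALU +2rd +1wr — FU → AL0|MU1|ME1|BR1|rd1|wr1
(4) want 1×BR +0rd +0wr — yes → AL0|MU1|ME1|BR0|rd1|wr1
(5) want 1×ALU +1rd +1wr — FU → AL0|MU1|ME1|BR0|rd1|wr1

reason(slot 5) = FU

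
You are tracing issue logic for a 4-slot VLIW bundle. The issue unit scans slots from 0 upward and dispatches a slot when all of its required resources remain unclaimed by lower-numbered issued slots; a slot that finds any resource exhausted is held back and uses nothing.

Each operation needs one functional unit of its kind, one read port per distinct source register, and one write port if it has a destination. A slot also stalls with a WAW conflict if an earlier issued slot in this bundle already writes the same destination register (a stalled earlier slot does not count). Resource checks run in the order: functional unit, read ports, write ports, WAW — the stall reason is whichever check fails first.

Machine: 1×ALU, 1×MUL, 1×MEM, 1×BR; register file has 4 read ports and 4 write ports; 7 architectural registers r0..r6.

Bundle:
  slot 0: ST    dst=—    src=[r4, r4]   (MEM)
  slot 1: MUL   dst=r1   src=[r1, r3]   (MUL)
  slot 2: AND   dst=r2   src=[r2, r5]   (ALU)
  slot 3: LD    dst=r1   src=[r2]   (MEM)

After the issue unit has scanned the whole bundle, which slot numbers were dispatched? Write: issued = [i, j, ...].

(0) want 1×MEM +1rd +0wr — yes → AL1|MU1|ME0|BR1|rd3|wr4
(1) want 1×MUL +2rd +1wr — yes → AL1|MU0|ME0|BR1|rd1|wr3
(2) want 1×ALU +2rd +1wr — RD_PORT → AL1|MU0|ME0|BR1|rd1|wr3
(3) want 1×MEM +1rd +1wr — FU → AL1|MU0|ME0|BR1|rd1|wr3

issued = [0, 1]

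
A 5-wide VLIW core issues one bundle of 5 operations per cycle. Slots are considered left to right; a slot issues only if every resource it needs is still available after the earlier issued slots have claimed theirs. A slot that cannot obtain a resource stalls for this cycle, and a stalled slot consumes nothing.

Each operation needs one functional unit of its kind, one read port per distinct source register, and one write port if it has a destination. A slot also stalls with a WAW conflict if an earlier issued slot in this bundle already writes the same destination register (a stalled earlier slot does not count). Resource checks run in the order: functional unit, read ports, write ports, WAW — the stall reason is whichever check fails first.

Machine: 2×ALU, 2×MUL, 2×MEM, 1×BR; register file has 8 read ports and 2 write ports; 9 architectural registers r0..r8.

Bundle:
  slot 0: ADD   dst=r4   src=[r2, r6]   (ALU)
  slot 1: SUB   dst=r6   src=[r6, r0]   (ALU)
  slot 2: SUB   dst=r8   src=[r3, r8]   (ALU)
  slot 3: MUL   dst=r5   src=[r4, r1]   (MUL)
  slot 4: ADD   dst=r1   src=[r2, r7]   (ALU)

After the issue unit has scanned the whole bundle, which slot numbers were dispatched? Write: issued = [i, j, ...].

slot 0 (ALU): ISSUE — free A1,Mu2,Ld2,B1 rp6 wp1
slot 1 (ALU): ISSUE — free A0,Mu2,Ld2,B1 rp4 wp0
slot 2 (ALU): stall FU — free A0,Mu2,Ld2,B1 rp4 wp0
slot 3 (MUL): stall WR_PORT — free A0,Mu2,Ld2,B1 rp4 wp0
slot 4 (ALU): stall FU — free A0,Mu2,Ld2,B1 rp4 wp0

issued = [0, 1]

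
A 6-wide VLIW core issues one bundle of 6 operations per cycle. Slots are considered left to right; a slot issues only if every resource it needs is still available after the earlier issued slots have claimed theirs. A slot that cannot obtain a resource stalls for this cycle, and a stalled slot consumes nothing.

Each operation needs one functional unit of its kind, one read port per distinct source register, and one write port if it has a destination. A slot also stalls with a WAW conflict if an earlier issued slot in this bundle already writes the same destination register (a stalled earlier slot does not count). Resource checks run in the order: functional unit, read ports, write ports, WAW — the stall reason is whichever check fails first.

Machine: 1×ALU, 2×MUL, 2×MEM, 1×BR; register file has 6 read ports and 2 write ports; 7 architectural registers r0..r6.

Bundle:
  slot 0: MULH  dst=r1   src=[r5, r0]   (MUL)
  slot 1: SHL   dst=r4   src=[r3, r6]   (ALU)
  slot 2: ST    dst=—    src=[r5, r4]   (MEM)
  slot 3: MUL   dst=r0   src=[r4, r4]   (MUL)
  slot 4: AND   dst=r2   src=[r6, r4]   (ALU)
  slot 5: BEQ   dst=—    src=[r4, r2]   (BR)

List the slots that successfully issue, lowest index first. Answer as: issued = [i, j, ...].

  0. MUL→r1 ⇒ go  {1A/1Mu/2Ld/1B | 4r 1w}
  1. ALU→r4 ⇒ go  {0A/1Mu/2Ld/1B | 2r 0w}
  2. MEM ⇒ go  {0A/1Mu/1Ld/1B | 0r 0w}
  3. MUL→r0 ⇒ no(RD_PORT)  {0A/1Mu/1Ld/1B | 0r 0w}
  4. ALU→r2 ⇒ no(FU)  {0A/1Mu/1Ld/1B | 0r 0w}
  5. BR ⇒ no(RD_PORT)  {0A/1Mu/1Ld/1B | 0r 0w}

issued = [0, 1, 2]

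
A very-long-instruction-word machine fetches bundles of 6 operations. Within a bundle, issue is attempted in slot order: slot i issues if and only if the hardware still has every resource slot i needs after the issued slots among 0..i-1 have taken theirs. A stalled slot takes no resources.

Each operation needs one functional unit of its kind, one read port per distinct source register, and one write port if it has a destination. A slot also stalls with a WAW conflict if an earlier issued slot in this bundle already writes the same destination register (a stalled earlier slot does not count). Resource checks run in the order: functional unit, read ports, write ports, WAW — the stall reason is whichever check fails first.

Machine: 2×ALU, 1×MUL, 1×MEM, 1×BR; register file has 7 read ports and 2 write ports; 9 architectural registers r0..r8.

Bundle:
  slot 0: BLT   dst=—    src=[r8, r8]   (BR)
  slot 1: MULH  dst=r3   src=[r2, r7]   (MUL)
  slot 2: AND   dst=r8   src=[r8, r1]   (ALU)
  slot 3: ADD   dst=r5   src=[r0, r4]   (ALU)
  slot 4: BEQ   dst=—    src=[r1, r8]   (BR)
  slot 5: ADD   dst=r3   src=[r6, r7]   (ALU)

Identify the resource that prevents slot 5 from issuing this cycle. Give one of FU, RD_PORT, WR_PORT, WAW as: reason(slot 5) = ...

reason(slot 5) = WR_PORT

(0) want 1×BR +1rd +0wr — yes → AL2|MU1|ME1|BR0|rd6|wr2
(1) want 1×MUL +2rd +1wr — yes → AL2|MU0|ME1|BR0|rd4|wr1
(2) want 1×ALU +2rd +1wr — yes → AL1|MU0|ME1|BR0|rd2|wr0
(3) want 1×ALU +2rd +1wr — WR_PORT → AL1|MU0|ME1|BR0|rd2|wr0
(4) want 1×BR +2rd +0wr — FU → AL1|MU0|ME1|BR0|rd2|wr0
(5) want 1×ALU +2rd +1wr — WR_PORT → AL1|MU0|ME1|BR0|rd2|wr0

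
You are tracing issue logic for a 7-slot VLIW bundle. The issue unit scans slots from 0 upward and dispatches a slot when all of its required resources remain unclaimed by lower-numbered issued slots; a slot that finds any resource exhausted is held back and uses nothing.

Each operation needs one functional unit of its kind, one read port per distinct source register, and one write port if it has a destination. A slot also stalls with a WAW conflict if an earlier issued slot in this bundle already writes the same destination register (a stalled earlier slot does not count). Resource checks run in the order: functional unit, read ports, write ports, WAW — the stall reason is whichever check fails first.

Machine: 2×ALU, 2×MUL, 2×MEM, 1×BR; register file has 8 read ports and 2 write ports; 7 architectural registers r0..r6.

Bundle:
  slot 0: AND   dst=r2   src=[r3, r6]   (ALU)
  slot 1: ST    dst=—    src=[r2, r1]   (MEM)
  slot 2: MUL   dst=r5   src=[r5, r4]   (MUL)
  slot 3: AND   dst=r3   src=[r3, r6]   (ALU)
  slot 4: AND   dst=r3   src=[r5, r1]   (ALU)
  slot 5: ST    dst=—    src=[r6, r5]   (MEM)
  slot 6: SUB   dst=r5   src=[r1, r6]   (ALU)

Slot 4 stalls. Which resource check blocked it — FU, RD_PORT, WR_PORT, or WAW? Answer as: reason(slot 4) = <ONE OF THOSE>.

slot 0 (ALU): ISSUE — free A1,Mu2,Ld2,B1 rp6 wp1
slot 1 (MEM): ISSUE — free A1,Mu2,Ld1,B1 rp4 wp1
slot 2 (MUL): ISSUE — free A1,Mu1,Ld1,B1 rp2 wp0
slot 3 (ALU): stall WR_PORT — free A1,Mu1,Ld1,B1 rp2 wp0
slot 4 (ALU): stall WR_PORT — free A1,Mu1,Ld1,B1 rp2 wp0
slot 5 (MEM): ISSUE — free A1,Mu1,Ld0,B1 rp0 wp0
slot 6 (ALU): stall RD_PORT — free A1,Mu1,Ld0,B1 rp0 wp0

reason(slot 4) = WR_PORT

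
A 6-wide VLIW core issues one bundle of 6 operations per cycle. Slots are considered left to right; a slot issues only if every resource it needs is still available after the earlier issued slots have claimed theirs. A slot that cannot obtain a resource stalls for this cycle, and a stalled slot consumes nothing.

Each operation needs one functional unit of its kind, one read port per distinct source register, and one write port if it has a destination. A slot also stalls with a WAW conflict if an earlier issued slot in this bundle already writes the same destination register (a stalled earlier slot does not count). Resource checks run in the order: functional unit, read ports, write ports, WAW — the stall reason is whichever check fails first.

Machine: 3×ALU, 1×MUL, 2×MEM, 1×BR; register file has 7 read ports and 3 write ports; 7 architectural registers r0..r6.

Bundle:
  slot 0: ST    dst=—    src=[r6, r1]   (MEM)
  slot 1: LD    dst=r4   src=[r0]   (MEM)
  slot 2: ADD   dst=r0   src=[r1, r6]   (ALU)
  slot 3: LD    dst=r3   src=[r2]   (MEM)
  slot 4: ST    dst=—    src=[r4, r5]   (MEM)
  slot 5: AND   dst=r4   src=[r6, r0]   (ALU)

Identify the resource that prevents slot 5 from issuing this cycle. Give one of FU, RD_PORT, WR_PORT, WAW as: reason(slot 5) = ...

[0] MEM needs rd=2 wr=0: ok; after: ALU=3 MUL=1 MEM=1 BR=1, R=5, W=3
[1] MEM needs rd=1 wr=1: ok; after: ALU=3 MUL=1 MEM=0 BR=1, R=4, W=2
[2] ALU needs rd=2 wr=1: ok; after: ALU=2 MUL=1 MEM=0 BR=1, R=2, W=1
[3] MEM needs rd=1 wr=1: FU; after: ALU=2 MUL=1 MEM=0 BR=1, R=2, W=1
[4] MEM needs rd=2 wr=0: FU; after: ALU=2 MUL=1 MEM=0 BR=1, R=2, W=1
[5] ALU needs rd=2 wr=1: WAW; after: ALU=2 MUL=1 MEM=0 BR=1, R=2, W=1

reason(slot 5) = WAW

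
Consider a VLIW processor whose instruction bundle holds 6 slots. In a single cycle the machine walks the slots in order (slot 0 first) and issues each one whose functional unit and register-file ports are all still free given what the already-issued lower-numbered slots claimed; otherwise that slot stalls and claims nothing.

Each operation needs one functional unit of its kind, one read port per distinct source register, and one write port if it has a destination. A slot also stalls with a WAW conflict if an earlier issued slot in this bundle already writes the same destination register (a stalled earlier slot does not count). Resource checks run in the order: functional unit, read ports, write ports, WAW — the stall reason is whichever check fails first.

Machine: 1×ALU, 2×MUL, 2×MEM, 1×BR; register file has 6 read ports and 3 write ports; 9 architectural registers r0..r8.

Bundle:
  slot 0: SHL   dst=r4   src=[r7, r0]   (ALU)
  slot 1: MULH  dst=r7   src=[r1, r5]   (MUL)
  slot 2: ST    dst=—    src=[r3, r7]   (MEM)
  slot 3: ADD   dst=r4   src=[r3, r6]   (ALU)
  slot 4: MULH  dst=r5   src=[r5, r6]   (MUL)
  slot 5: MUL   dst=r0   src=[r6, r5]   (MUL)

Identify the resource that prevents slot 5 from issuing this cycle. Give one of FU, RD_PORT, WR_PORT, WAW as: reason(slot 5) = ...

(0) want 1×ALU +2rd +1wr — yes → AL0|MU2|ME2|BR1|rd4|wr2
(1) want 1×MUL +2rd +1wr — yes → AL0|MU1|ME2|BR1|rd2|wr1
(2) want 1×MEM +2rd +0wr — yes → AL0|MU1|ME1|BR1|rd0|wr1
(3) want 1×ALU +2rd +1wr — FU → AL0|MU1|ME1|BR1|rd0|wr1
(4) want 1×MUL +2rd +1wr — RD_PORT → AL0|MU1|ME1|BR1|rd0|wr1
(5) want 1×MUL +2rd +1wr — RD_PORT → AL0|MU1|ME1|BR1|rd0|wr1

reason(slot 5) = RD_PORT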